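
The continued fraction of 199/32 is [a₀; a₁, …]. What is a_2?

199 = 6·32 + 7   →  a_0 = 6
32 = 4·7 + 4   →  a_1 = 4
7 = 1·4 + 3   →  a_2 = 1

1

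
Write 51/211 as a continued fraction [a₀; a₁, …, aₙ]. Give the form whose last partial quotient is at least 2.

51 = 0×211 + 51
211 = 4×51 + 7
51 = 7×7 + 2
7 = 3×2 + 1
2 = 2×1 + 0  (stop)
So 51/211 = [0; 4, 7, 3, 2].

[0; 4, 7, 3, 2]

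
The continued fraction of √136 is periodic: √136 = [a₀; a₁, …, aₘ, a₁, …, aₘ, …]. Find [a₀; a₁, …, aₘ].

a₀ = ⌊√136⌋ = 11.
With m₀=0, d₀=1 and mₖ₊₁ = dₖaₖ − mₖ, dₖ₊₁ = (n − mₖ₊₁²)/dₖ, aₖ₊₁ = ⌊(a₀+mₖ₊₁)/dₖ₊₁⌋:
  k=1: m=11, d=15, a=1
  k=2: m=4, d=8, a=1
  k=3: m=4, d=15, a=1
  k=4: m=11, d=1, a=22
d=1 and a=2a₀=22 at k=4, so the next step gives (m, d) = (11, 15) again — its k=1 value — and the period has length 4.

[11; 1, 1, 1, 22]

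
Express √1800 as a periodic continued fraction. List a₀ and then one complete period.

[42; 2, 2, 1, 8, 1, 2, 2, 84]

a₀ = ⌊√1800⌋ = 42.
With m₀=0, d₀=1 and mₖ₊₁ = dₖaₖ − mₖ, dₖ₊₁ = (n − mₖ₊₁²)/dₖ, aₖ₊₁ = ⌊(a₀+mₖ₊₁)/dₖ₊₁⌋:
  k=1: m=42, d=36, a=2
  k=2: m=30, d=25, a=2
  k=3: m=20, d=56, a=1
  k=4: m=36, d=9, a=8
  k=5: m=36, d=56, a=1
  k=6: m=20, d=25, a=2
  k=7: m=30, d=36, a=2
  k=8: m=42, d=1, a=84
d=1 and a=2a₀=84 at k=8, so the next step gives (m, d) = (42, 36) again — its k=1 value — and the period has length 8.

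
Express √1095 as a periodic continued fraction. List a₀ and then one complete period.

a₀ = ⌊√1095⌋ = 33.
With m₀=0, d₀=1 and mₖ₊₁ = dₖaₖ − mₖ, dₖ₊₁ = (n − mₖ₊₁²)/dₖ, aₖ₊₁ = ⌊(a₀+mₖ₊₁)/dₖ₊₁⌋:
  k=1: m=33, d=6, a=11
  k=2: m=33, d=1, a=66
d=1 and a=2a₀=66 at k=2, so the next step gives (m, d) = (33, 6) again — its k=1 value — and the period has length 2.

[33; 11, 66]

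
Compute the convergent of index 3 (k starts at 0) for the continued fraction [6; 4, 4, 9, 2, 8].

Using pₖ = aₖpₖ₋₁ + pₖ₋₂, qₖ = aₖqₖ₋₁ + qₖ₋₂ (with p₋₁=1, p₋₂=0, q₋₁=0, q₋₂=1):
  k=0: a=6, p=6, q=1
  k=1: a=4, p=25, q=4
  k=2: a=4, p=106, q=17
  k=3: a=9, p=979, q=157

979/157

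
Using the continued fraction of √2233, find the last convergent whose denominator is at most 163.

2599/55

√2233 = [47; 3, 1, 12, 1, 3, 94, …] (period length 6).
Convergents:
  p_0/q_0 = 47/1
  p_1/q_1 = 142/3
  p_2/q_2 = 189/4
  p_3/q_3 = 2410/51
  p_4/q_4 = 2599/55
  p_5/q_5 = 10207/216
q_4 = 55 ≤ 163 < 216 = q_5, so the answer is 2599/55.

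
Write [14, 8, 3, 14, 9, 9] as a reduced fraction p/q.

417687/29581

Fold from the inside: start with 9/1.
  9 + 1/9 = 82/9
  14 + 9/82 = 1157/82
  3 + 82/1157 = 3553/1157
  8 + 1157/3553 = 29581/3553
  14 + 3553/29581 = 417687/29581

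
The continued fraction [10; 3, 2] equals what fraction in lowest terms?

72/7

Fold from the inside: start with 2/1.
  3 + 1/2 = 7/2
  10 + 2/7 = 72/7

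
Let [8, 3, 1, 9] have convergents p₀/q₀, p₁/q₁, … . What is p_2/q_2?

33/4

Using pₖ = aₖpₖ₋₁ + pₖ₋₂, qₖ = aₖqₖ₋₁ + qₖ₋₂ (with p₋₁=1, p₋₂=0, q₋₁=0, q₋₂=1):
  k=0: a=8, p=8, q=1
  k=1: a=3, p=25, q=3
  k=2: a=1, p=33, q=4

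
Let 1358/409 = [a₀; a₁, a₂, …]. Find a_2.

1358 = 3·409 + 131   →  a_0 = 3
409 = 3·131 + 16   →  a_1 = 3
131 = 8·16 + 3   →  a_2 = 8

8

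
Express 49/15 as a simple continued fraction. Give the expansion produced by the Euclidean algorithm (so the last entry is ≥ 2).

[3; 3, 1, 3]

49 = 3·15 + 4
15 = 3·4 + 3
4 = 1·3 + 1
3 = 3·1 + 0  (stop)
So 49/15 = [3; 3, 1, 3].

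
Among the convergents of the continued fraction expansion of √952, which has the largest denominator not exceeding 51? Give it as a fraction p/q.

1481/48

√952 = [30; 1, 5, 1, 6, 1, 5, 1, 60, …] (period length 8).
Convergents:
  p_0/q_0 = 30/1
  p_1/q_1 = 31/1
  p_2/q_2 = 185/6
  p_3/q_3 = 216/7
  p_4/q_4 = 1481/48
  p_5/q_5 = 1697/55
q_4 = 48 ≤ 51 < 55 = q_5, so the answer is 1481/48.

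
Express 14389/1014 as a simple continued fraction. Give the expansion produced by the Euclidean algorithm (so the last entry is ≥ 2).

14389 = 14×1014 + 193
1014 = 5×193 + 49
193 = 3×49 + 46
49 = 1×46 + 3
46 = 15×3 + 1
3 = 3×1 + 0  (stop)
So 14389/1014 = [14; 5, 3, 1, 15, 3].

[14; 5, 3, 1, 15, 3]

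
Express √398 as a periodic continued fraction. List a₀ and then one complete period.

a₀ = ⌊√398⌋ = 19.
With m₀=0, d₀=1 and mₖ₊₁ = dₖaₖ − mₖ, dₖ₊₁ = (n − mₖ₊₁²)/dₖ, aₖ₊₁ = ⌊(a₀+mₖ₊₁)/dₖ₊₁⌋:
  k=1: m=19, d=37, a=1
  k=2: m=18, d=2, a=18
  k=3: m=18, d=37, a=1
  k=4: m=19, d=1, a=38
d=1 and a=2a₀=38 at k=4, so the next step gives (m, d) = (19, 37) again — its k=1 value — and the period has length 4.

[19; 1, 18, 1, 38]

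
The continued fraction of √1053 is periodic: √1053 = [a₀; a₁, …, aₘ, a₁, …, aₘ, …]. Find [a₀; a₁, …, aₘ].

a₀ = ⌊√1053⌋ = 32.
With m₀=0, d₀=1 and mₖ₊₁ = dₖaₖ − mₖ, dₖ₊₁ = (n − mₖ₊₁²)/dₖ, aₖ₊₁ = ⌊(a₀+mₖ₊₁)/dₖ₊₁⌋:
  k=1: m=32, d=29, a=2
  k=2: m=26, d=13, a=4
  k=3: m=26, d=29, a=2
  k=4: m=32, d=1, a=64
d=1 and a=2a₀=64 at k=4, so the next step gives (m, d) = (32, 29) again — its k=1 value — and the period has length 4.

[32; 2, 4, 2, 64]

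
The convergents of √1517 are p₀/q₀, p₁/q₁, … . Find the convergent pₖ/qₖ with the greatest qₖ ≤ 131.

1519/39

√1517 = [38; 1, 18, 2, 18, 1, 76, …] (period length 6).
Convergents:
  p_0/q_0 = 38/1
  p_1/q_1 = 39/1
  p_2/q_2 = 740/19
  p_3/q_3 = 1519/39
  p_4/q_4 = 28082/721
q_3 = 39 ≤ 131 < 721 = q_4, so the answer is 1519/39.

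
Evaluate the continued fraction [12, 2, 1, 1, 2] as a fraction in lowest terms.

161/13

Fold from the inside: start with 2/1.
  1 + 1/2 = 3/2
  1 + 2/3 = 5/3
  2 + 3/5 = 13/5
  12 + 5/13 = 161/13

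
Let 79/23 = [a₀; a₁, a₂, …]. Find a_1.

79 = 3·23 + 10   →  a_0 = 3
23 = 2·10 + 3   →  a_1 = 2

2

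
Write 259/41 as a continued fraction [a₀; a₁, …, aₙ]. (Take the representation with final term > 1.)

[6; 3, 6, 2]

259 = 6×41 + 13
41 = 3×13 + 2
13 = 6×2 + 1
2 = 2×1 + 0  (stop)
So 259/41 = [6; 3, 6, 2].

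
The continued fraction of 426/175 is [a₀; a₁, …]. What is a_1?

426 = 2·175 + 76   →  a_0 = 2
175 = 2·76 + 23   →  a_1 = 2

2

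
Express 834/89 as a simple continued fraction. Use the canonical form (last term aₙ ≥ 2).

[9; 2, 1, 2, 3, 3]

834 = 9×89 + 33
89 = 2×33 + 23
33 = 1×23 + 10
23 = 2×10 + 3
10 = 3×3 + 1
3 = 3×1 + 0  (stop)
So 834/89 = [9; 2, 1, 2, 3, 3].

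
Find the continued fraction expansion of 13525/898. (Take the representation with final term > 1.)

13525 = 15×898 + 55
898 = 16×55 + 18
55 = 3×18 + 1
18 = 18×1 + 0  (stop)
So 13525/898 = [15; 16, 3, 18].

[15; 16, 3, 18]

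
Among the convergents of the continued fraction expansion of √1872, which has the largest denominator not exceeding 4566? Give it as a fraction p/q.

168610/3897

√1872 = [43; 3, 1, 3, 86, …] (period length 4).
Convergents:
  p_0/q_0 = 43/1
  p_1/q_1 = 130/3
  p_2/q_2 = 173/4
  p_3/q_3 = 649/15
  p_4/q_4 = 55987/1294
  p_5/q_5 = 168610/3897
  p_6/q_6 = 224597/5191
q_5 = 3897 ≤ 4566 < 5191 = q_6, so the answer is 168610/3897.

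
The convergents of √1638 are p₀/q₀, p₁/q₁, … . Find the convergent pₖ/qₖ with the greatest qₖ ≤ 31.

688/17

√1638 = [40; 2, 8, 2, 80, …] (period length 4).
Convergents:
  p_0/q_0 = 40/1
  p_1/q_1 = 81/2
  p_2/q_2 = 688/17
  p_3/q_3 = 1457/36
q_2 = 17 ≤ 31 < 36 = q_3, so the answer is 688/17.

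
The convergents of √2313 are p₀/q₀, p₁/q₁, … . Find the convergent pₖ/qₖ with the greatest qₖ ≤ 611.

√2313 = [48; 10, 1, 2, 10, 2, 1, 10, 96, …] (period length 8).
Convergents:
  p_0/q_0 = 48/1
  p_1/q_1 = 481/10
  p_2/q_2 = 529/11
  p_3/q_3 = 1539/32
  p_4/q_4 = 15919/331
  p_5/q_5 = 33377/694
q_4 = 331 ≤ 611 < 694 = q_5, so the answer is 15919/331.

15919/331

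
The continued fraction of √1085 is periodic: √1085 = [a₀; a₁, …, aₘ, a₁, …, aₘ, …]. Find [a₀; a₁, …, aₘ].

[32; 1, 15, 2, 15, 1, 64]

a₀ = ⌊√1085⌋ = 32.
With m₀=0, d₀=1 and mₖ₊₁ = dₖaₖ − mₖ, dₖ₊₁ = (n − mₖ₊₁²)/dₖ, aₖ₊₁ = ⌊(a₀+mₖ₊₁)/dₖ₊₁⌋:
  k=1: m=32, d=61, a=1
  k=2: m=29, d=4, a=15
  k=3: m=31, d=31, a=2
  k=4: m=31, d=4, a=15
  k=5: m=29, d=61, a=1
  k=6: m=32, d=1, a=64
d=1 and a=2a₀=64 at k=6, so the next step gives (m, d) = (32, 61) again — its k=1 value — and the period has length 6.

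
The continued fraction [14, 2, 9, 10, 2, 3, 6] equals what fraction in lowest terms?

Fold from the inside: start with 6/1.
  3 + 1/6 = 19/6
  2 + 6/19 = 44/19
  10 + 19/44 = 459/44
  9 + 44/459 = 4175/459
  2 + 459/4175 = 8809/4175
  14 + 4175/8809 = 127501/8809

127501/8809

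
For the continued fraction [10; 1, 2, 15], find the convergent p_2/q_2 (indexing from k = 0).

Using pₖ = aₖpₖ₋₁ + pₖ₋₂, qₖ = aₖqₖ₋₁ + qₖ₋₂ (with p₋₁=1, p₋₂=0, q₋₁=0, q₋₂=1):
  k=0: a=10, p=10, q=1
  k=1: a=1, p=11, q=1
  k=2: a=2, p=32, q=3

32/3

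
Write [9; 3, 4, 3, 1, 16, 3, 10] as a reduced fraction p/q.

271193/29132

Using pₖ = aₖpₖ₋₁ + pₖ₋₂ and qₖ = aₖqₖ₋₁ + qₖ₋₂:
  k=0: a=9, p=9, q=1
  k=1: a=3, p=28, q=3
  k=2: a=4, p=121, q=13
  k=3: a=3, p=391, q=42
  k=4: a=1, p=512, q=55
  k=5: a=16, p=8583, q=922
  k=6: a=3, p=26261, q=2821
  k=7: a=10, p=271193, q=29132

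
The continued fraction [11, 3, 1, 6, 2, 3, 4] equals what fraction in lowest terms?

Fold from the inside: start with 4/1.
  3 + 1/4 = 13/4
  2 + 4/13 = 30/13
  6 + 13/30 = 193/30
  1 + 30/193 = 223/193
  3 + 193/223 = 862/223
  11 + 223/862 = 9705/862

9705/862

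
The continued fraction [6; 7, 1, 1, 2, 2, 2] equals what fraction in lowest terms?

Using pₖ = aₖpₖ₋₁ + pₖ₋₂ and qₖ = aₖqₖ₋₁ + qₖ₋₂:
  k=0: a=6, p=6, q=1
  k=1: a=7, p=43, q=7
  k=2: a=1, p=49, q=8
  k=3: a=1, p=92, q=15
  k=4: a=2, p=233, q=38
  k=5: a=2, p=558, q=91
  k=6: a=2, p=1349, q=220

1349/220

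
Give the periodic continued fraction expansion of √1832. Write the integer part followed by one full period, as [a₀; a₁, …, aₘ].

a₀ = ⌊√1832⌋ = 42.
With m₀=0, d₀=1 and mₖ₊₁ = dₖaₖ − mₖ, dₖ₊₁ = (n − mₖ₊₁²)/dₖ, aₖ₊₁ = ⌊(a₀+mₖ₊₁)/dₖ₊₁⌋:
  k=1: m=42, d=68, a=1
  k=2: m=26, d=17, a=4
  k=3: m=42, d=4, a=21
  k=4: m=42, d=17, a=4
  k=5: m=26, d=68, a=1
  k=6: m=42, d=1, a=84
d=1 and a=2a₀=84 at k=6, so the next step gives (m, d) = (42, 68) again — its k=1 value — and the period has length 6.

[42; 1, 4, 21, 4, 1, 84]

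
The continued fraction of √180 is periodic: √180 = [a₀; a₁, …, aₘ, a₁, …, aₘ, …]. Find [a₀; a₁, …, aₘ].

[13; 2, 2, 2, 26]

a₀ = ⌊√180⌋ = 13.
With m₀=0, d₀=1 and mₖ₊₁ = dₖaₖ − mₖ, dₖ₊₁ = (n − mₖ₊₁²)/dₖ, aₖ₊₁ = ⌊(a₀+mₖ₊₁)/dₖ₊₁⌋:
  k=1: m=13, d=11, a=2
  k=2: m=9, d=9, a=2
  k=3: m=9, d=11, a=2
  k=4: m=13, d=1, a=26
d=1 and a=2a₀=26 at k=4, so the next step gives (m, d) = (13, 11) again — its k=1 value — and the period has length 4.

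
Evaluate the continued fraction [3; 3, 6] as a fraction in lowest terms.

63/19

Fold from the inside: start with 6/1.
  3 + 1/6 = 19/6
  3 + 6/19 = 63/19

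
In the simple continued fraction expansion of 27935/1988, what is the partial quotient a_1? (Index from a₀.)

27935 = 14·1988 + 103   →  a_0 = 14
1988 = 19·103 + 31   →  a_1 = 19

19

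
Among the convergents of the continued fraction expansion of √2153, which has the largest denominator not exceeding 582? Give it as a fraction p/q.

21437/462

√2153 = [46; 2, 2, 92, …] (period length 3).
Convergents:
  p_0/q_0 = 46/1
  p_1/q_1 = 93/2
  p_2/q_2 = 232/5
  p_3/q_3 = 21437/462
  p_4/q_4 = 43106/929
q_3 = 462 ≤ 582 < 929 = q_4, so the answer is 21437/462.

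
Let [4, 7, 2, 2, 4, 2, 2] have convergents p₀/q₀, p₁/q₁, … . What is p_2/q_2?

Using pₖ = aₖpₖ₋₁ + pₖ₋₂, qₖ = aₖqₖ₋₁ + qₖ₋₂ (with p₋₁=1, p₋₂=0, q₋₁=0, q₋₂=1):
  k=0: a=4, p=4, q=1
  k=1: a=7, p=29, q=7
  k=2: a=2, p=62, q=15

62/15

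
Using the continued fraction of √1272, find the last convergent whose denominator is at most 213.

√1272 = [35; 1, 1, 1, 70, …] (period length 4).
Convergents:
  p_0/q_0 = 35/1
  p_1/q_1 = 36/1
  p_2/q_2 = 71/2
  p_3/q_3 = 107/3
  p_4/q_4 = 7561/212
  p_5/q_5 = 7668/215
q_4 = 212 ≤ 213 < 215 = q_5, so the answer is 7561/212.

7561/212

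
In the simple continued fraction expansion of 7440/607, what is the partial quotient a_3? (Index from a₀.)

7440 = 12·607 + 156   →  a_0 = 12
607 = 3·156 + 139   →  a_1 = 3
156 = 1·139 + 17   →  a_2 = 1
139 = 8·17 + 3   →  a_3 = 8

8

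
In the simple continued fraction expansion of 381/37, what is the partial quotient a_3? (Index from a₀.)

381 = 10·37 + 11   →  a_0 = 10
37 = 3·11 + 4   →  a_1 = 3
11 = 2·4 + 3   →  a_2 = 2
4 = 1·3 + 1   →  a_3 = 1

1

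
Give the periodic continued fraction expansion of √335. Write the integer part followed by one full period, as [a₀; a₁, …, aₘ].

[18; 3, 3, 3, 36]

a₀ = ⌊√335⌋ = 18.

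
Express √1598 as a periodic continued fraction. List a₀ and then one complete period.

[39; 1, 38, 1, 78]

a₀ = ⌊√1598⌋ = 39.
With m₀=0, d₀=1 and mₖ₊₁ = dₖaₖ − mₖ, dₖ₊₁ = (n − mₖ₊₁²)/dₖ, aₖ₊₁ = ⌊(a₀+mₖ₊₁)/dₖ₊₁⌋:
  k=1: m=39, d=77, a=1
  k=2: m=38, d=2, a=38
  k=3: m=38, d=77, a=1
  k=4: m=39, d=1, a=78
d=1 and a=2a₀=78 at k=4, so the next step gives (m, d) = (39, 77) again — its k=1 value — and the period has length 4.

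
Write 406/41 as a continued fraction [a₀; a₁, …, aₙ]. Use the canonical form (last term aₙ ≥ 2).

[9; 1, 9, 4]

406 = 9×41 + 37
41 = 1×37 + 4
37 = 9×4 + 1
4 = 4×1 + 0  (stop)
So 406/41 = [9; 1, 9, 4].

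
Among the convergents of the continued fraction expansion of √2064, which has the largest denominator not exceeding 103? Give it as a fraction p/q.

√2064 = [45; 2, 3, 7, 3, 2, 90, …] (period length 6).
Convergents:
  p_0/q_0 = 45/1
  p_1/q_1 = 91/2
  p_2/q_2 = 318/7
  p_3/q_3 = 2317/51
  p_4/q_4 = 7269/160
q_3 = 51 ≤ 103 < 160 = q_4, so the answer is 2317/51.

2317/51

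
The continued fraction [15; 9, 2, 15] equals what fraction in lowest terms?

Using pₖ = aₖpₖ₋₁ + pₖ₋₂ and qₖ = aₖqₖ₋₁ + qₖ₋₂:
  k=0: a=15, p=15, q=1
  k=1: a=9, p=136, q=9
  k=2: a=2, p=287, q=19
  k=3: a=15, p=4441, q=294

4441/294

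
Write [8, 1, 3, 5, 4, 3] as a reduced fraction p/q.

Using pₖ = aₖpₖ₋₁ + pₖ₋₂ and qₖ = aₖqₖ₋₁ + qₖ₋₂:
  k=0: a=8, p=8, q=1
  k=1: a=1, p=9, q=1
  k=2: a=3, p=35, q=4
  k=3: a=5, p=184, q=21
  k=4: a=4, p=771, q=88
  k=5: a=3, p=2497, q=285

2497/285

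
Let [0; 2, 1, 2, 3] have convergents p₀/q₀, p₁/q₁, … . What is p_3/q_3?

3/8

Using pₖ = aₖpₖ₋₁ + pₖ₋₂, qₖ = aₖqₖ₋₁ + qₖ₋₂ (with p₋₁=1, p₋₂=0, q₋₁=0, q₋₂=1):
  k=0: a=0, p=0, q=1
  k=1: a=2, p=1, q=2
  k=2: a=1, p=1, q=3
  k=3: a=2, p=3, q=8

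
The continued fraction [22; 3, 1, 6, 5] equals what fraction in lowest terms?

3094/139

Using pₖ = aₖpₖ₋₁ + pₖ₋₂ and qₖ = aₖqₖ₋₁ + qₖ₋₂:
  k=0: a=22, p=22, q=1
  k=1: a=3, p=67, q=3
  k=2: a=1, p=89, q=4
  k=3: a=6, p=601, q=27
  k=4: a=5, p=3094, q=139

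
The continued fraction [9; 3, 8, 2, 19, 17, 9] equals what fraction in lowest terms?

1485772/159405

Using pₖ = aₖpₖ₋₁ + pₖ₋₂ and qₖ = aₖqₖ₋₁ + qₖ₋₂:
  k=0: a=9, p=9, q=1
  k=1: a=3, p=28, q=3
  k=2: a=8, p=233, q=25
  k=3: a=2, p=494, q=53
  k=4: a=19, p=9619, q=1032
  k=5: a=17, p=164017, q=17597
  k=6: a=9, p=1485772, q=159405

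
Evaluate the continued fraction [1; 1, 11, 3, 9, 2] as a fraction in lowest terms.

1395/727

Fold from the inside: start with 2/1.
  9 + 1/2 = 19/2
  3 + 2/19 = 59/19
  11 + 19/59 = 668/59
  1 + 59/668 = 727/668
  1 + 668/727 = 1395/727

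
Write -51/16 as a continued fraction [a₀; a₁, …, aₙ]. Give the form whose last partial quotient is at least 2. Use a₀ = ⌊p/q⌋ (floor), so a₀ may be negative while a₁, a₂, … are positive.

[-4; 1, 4, 3]

-51 = -4*16 + 13
16 = 1*13 + 3
13 = 4*3 + 1
3 = 3*1 + 0  (stop)
So -51/16 = [-4; 1, 4, 3].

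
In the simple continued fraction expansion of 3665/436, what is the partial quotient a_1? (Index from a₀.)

2

3665 = 8·436 + 177   →  a_0 = 8
436 = 2·177 + 82   →  a_1 = 2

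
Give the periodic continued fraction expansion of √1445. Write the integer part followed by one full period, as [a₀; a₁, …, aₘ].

a₀ = ⌊√1445⌋ = 38.
With m₀=0, d₀=1 and mₖ₊₁ = dₖaₖ − mₖ, dₖ₊₁ = (n − mₖ₊₁²)/dₖ, aₖ₊₁ = ⌊(a₀+mₖ₊₁)/dₖ₊₁⌋:
  k=1: m=38, d=1, a=76
d=1 and a=2a₀=76 at k=1, so the next step gives (m, d) = (38, 1) again — its k=1 value — and the period has length 1.

[38; 76]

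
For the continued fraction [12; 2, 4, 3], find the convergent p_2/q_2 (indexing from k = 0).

112/9

Using pₖ = aₖpₖ₋₁ + pₖ₋₂, qₖ = aₖqₖ₋₁ + qₖ₋₂ (with p₋₁=1, p₋₂=0, q₋₁=0, q₋₂=1):
  k=0: a=12, p=12, q=1
  k=1: a=2, p=25, q=2
  k=2: a=4, p=112, q=9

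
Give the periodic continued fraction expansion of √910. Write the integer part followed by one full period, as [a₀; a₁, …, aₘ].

[30; 6, 60]

a₀ = ⌊√910⌋ = 30.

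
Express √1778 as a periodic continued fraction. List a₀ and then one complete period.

a₀ = ⌊√1778⌋ = 42.
With m₀=0, d₀=1 and mₖ₊₁ = dₖaₖ − mₖ, dₖ₊₁ = (n − mₖ₊₁²)/dₖ, aₖ₊₁ = ⌊(a₀+mₖ₊₁)/dₖ₊₁⌋:
  k=1: m=42, d=14, a=6
  k=2: m=42, d=1, a=84
d=1 and a=2a₀=84 at k=2, so the next step gives (m, d) = (42, 14) again — its k=1 value — and the period has length 2.

[42; 6, 84]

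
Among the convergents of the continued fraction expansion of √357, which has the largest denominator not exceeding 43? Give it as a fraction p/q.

√357 = [18; 1, 8, 2, 8, 1, 36, …] (period length 6).
Convergents:
  p_0/q_0 = 18/1
  p_1/q_1 = 19/1
  p_2/q_2 = 170/9
  p_3/q_3 = 359/19
  p_4/q_4 = 3042/161
q_3 = 19 ≤ 43 < 161 = q_4, so the answer is 359/19.

359/19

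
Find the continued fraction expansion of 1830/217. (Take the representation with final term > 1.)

[8; 2, 3, 4, 7]

1830 = 8*217 + 94
217 = 2*94 + 29
94 = 3*29 + 7
29 = 4*7 + 1
7 = 7*1 + 0  (stop)
So 1830/217 = [8; 2, 3, 4, 7].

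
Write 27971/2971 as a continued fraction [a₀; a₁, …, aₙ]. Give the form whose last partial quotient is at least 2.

[9; 2, 2, 2, 3, 14, 5]

27971 = 9·2971 + 1232
2971 = 2·1232 + 507
1232 = 2·507 + 218
507 = 2·218 + 71
218 = 3·71 + 5
71 = 14·5 + 1
5 = 5·1 + 0  (stop)
So 27971/2971 = [9; 2, 2, 2, 3, 14, 5].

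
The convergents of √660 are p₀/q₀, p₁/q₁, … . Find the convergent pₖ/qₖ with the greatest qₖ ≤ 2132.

√660 = [25; 1, 2, 4, 2, 1, 50, …] (period length 6).
Convergents:
  p_0/q_0 = 25/1
  p_1/q_1 = 26/1
  p_2/q_2 = 77/3
  p_3/q_3 = 334/13
  p_4/q_4 = 745/29
  p_5/q_5 = 1079/42
  p_6/q_6 = 54695/2129
  p_7/q_7 = 55774/2171
q_6 = 2129 ≤ 2132 < 2171 = q_7, so the answer is 54695/2129.

54695/2129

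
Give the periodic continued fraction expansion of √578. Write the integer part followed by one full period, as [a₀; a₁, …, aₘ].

a₀ = ⌊√578⌋ = 24.
With m₀=0, d₀=1 and mₖ₊₁ = dₖaₖ − mₖ, dₖ₊₁ = (n − mₖ₊₁²)/dₖ, aₖ₊₁ = ⌊(a₀+mₖ₊₁)/dₖ₊₁⌋:
  k=1: m=24, d=2, a=24
  k=2: m=24, d=1, a=48
d=1 and a=2a₀=48 at k=2, so the next step gives (m, d) = (24, 2) again — its k=1 value — and the period has length 2.

[24; 24, 48]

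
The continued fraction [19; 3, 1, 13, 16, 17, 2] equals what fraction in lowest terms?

Fold from the inside: start with 2/1.
  17 + 1/2 = 35/2
  16 + 2/35 = 562/35
  13 + 35/562 = 7341/562
  1 + 562/7341 = 7903/7341
  3 + 7341/7903 = 31050/7903
  19 + 7903/31050 = 597853/31050

597853/31050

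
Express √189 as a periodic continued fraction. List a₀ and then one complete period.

[13; 1, 2, 1, 26]

a₀ = ⌊√189⌋ = 13.
With m₀=0, d₀=1 and mₖ₊₁ = dₖaₖ − mₖ, dₖ₊₁ = (n − mₖ₊₁²)/dₖ, aₖ₊₁ = ⌊(a₀+mₖ₊₁)/dₖ₊₁⌋:
  k=1: m=13, d=20, a=1
  k=2: m=7, d=7, a=2
  k=3: m=7, d=20, a=1
  k=4: m=13, d=1, a=26
d=1 and a=2a₀=26 at k=4, so the next step gives (m, d) = (13, 20) again — its k=1 value — and the period has length 4.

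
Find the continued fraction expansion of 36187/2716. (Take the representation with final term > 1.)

36187 = 13*2716 + 879
2716 = 3*879 + 79
879 = 11*79 + 10
79 = 7*10 + 9
10 = 1*9 + 1
9 = 9*1 + 0  (stop)
So 36187/2716 = [13; 3, 11, 7, 1, 9].

[13; 3, 11, 7, 1, 9]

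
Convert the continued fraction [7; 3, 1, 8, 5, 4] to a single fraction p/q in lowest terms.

5450/751

Fold from the inside: start with 4/1.
  5 + 1/4 = 21/4
  8 + 4/21 = 172/21
  1 + 21/172 = 193/172
  3 + 172/193 = 751/193
  7 + 193/751 = 5450/751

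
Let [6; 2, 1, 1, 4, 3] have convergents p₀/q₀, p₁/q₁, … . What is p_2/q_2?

19/3

Using pₖ = aₖpₖ₋₁ + pₖ₋₂, qₖ = aₖqₖ₋₁ + qₖ₋₂ (with p₋₁=1, p₋₂=0, q₋₁=0, q₋₂=1):
  k=0: a=6, p=6, q=1
  k=1: a=2, p=13, q=2
  k=2: a=1, p=19, q=3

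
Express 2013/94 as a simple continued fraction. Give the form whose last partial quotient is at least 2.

2013 = 21*94 + 39
94 = 2*39 + 16
39 = 2*16 + 7
16 = 2*7 + 2
7 = 3*2 + 1
2 = 2*1 + 0  (stop)
So 2013/94 = [21; 2, 2, 2, 3, 2].

[21; 2, 2, 2, 3, 2]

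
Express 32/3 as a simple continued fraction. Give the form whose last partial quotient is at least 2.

32 = 10·3 + 2
3 = 1·2 + 1
2 = 2·1 + 0  (stop)
So 32/3 = [10; 1, 2].

[10; 1, 2]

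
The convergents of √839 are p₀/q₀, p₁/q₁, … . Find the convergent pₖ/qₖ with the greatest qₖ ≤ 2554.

48691/1681

√839 = [28; 1, 27, 1, 56, …] (period length 4).
Convergents:
  p_0/q_0 = 28/1
  p_1/q_1 = 29/1
  p_2/q_2 = 811/28
  p_3/q_3 = 840/29
  p_4/q_4 = 47851/1652
  p_5/q_5 = 48691/1681
  p_6/q_6 = 1362508/47039
q_5 = 1681 ≤ 2554 < 47039 = q_6, so the answer is 48691/1681.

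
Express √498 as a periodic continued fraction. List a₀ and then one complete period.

a₀ = ⌊√498⌋ = 22.
With m₀=0, d₀=1 and mₖ₊₁ = dₖaₖ − mₖ, dₖ₊₁ = (n − mₖ₊₁²)/dₖ, aₖ₊₁ = ⌊(a₀+mₖ₊₁)/dₖ₊₁⌋:
  k=1: m=22, d=14, a=3
  k=2: m=20, d=7, a=6
  k=3: m=22, d=2, a=22
  k=4: m=22, d=7, a=6
  k=5: m=20, d=14, a=3
  k=6: m=22, d=1, a=44
d=1 and a=2a₀=44 at k=6, so the next step gives (m, d) = (22, 14) again — its k=1 value — and the period has length 6.

[22; 3, 6, 22, 6, 3, 44]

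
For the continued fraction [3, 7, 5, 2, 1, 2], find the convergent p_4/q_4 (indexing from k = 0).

361/115

Using pₖ = aₖpₖ₋₁ + pₖ₋₂, qₖ = aₖqₖ₋₁ + qₖ₋₂ (with p₋₁=1, p₋₂=0, q₋₁=0, q₋₂=1):
  k=0: a=3, p=3, q=1
  k=1: a=7, p=22, q=7
  k=2: a=5, p=113, q=36
  k=3: a=2, p=248, q=79
  k=4: a=1, p=361, q=115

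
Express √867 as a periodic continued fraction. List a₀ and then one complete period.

a₀ = ⌊√867⌋ = 29.
With m₀=0, d₀=1 and mₖ₊₁ = dₖaₖ − mₖ, dₖ₊₁ = (n − mₖ₊₁²)/dₖ, aₖ₊₁ = ⌊(a₀+mₖ₊₁)/dₖ₊₁⌋:
  k=1: m=29, d=26, a=2
  k=2: m=23, d=13, a=4
  k=3: m=29, d=2, a=29
  k=4: m=29, d=13, a=4
  k=5: m=23, d=26, a=2
  k=6: m=29, d=1, a=58
d=1 and a=2a₀=58 at k=6, so the next step gives (m, d) = (29, 26) again — its k=1 value — and the period has length 6.

[29; 2, 4, 29, 4, 2, 58]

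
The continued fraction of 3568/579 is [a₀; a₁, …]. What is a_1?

3568 = 6·579 + 94   →  a_0 = 6
579 = 6·94 + 15   →  a_1 = 6

6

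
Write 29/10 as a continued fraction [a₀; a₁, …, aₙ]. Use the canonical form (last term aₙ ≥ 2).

29 = 2·10 + 9
10 = 1·9 + 1
9 = 9·1 + 0  (stop)
So 29/10 = [2; 1, 9].

[2; 1, 9]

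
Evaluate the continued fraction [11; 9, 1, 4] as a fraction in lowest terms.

544/49

Fold from the inside: start with 4/1.
  1 + 1/4 = 5/4
  9 + 4/5 = 49/5
  11 + 5/49 = 544/49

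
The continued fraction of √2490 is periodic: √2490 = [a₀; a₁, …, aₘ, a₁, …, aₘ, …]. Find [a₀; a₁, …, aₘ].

a₀ = ⌊√2490⌋ = 49.
With m₀=0, d₀=1 and mₖ₊₁ = dₖaₖ − mₖ, dₖ₊₁ = (n − mₖ₊₁²)/dₖ, aₖ₊₁ = ⌊(a₀+mₖ₊₁)/dₖ₊₁⌋:
  k=1: m=49, d=89, a=1
  k=2: m=40, d=10, a=8
  k=3: m=40, d=89, a=1
  k=4: m=49, d=1, a=98
d=1 and a=2a₀=98 at k=4, so the next step gives (m, d) = (49, 89) again — its k=1 value — and the period has length 4.

[49; 1, 8, 1, 98]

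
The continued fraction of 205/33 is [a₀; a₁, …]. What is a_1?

205 = 6·33 + 7   →  a_0 = 6
33 = 4·7 + 5   →  a_1 = 4

4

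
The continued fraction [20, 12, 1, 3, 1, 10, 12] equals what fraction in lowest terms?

Fold from the inside: start with 12/1.
  10 + 1/12 = 121/12
  1 + 12/121 = 133/121
  3 + 121/133 = 520/133
  1 + 133/520 = 653/520
  12 + 520/653 = 8356/653
  20 + 653/8356 = 167773/8356

167773/8356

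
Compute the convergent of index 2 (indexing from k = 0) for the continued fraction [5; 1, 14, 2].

89/15

Using pₖ = aₖpₖ₋₁ + pₖ₋₂, qₖ = aₖqₖ₋₁ + qₖ₋₂ (with p₋₁=1, p₋₂=0, q₋₁=0, q₋₂=1):
  k=0: a=5, p=5, q=1
  k=1: a=1, p=6, q=1
  k=2: a=14, p=89, q=15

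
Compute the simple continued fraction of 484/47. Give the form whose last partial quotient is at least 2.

484 = 10*47 + 14
47 = 3*14 + 5
14 = 2*5 + 4
5 = 1*4 + 1
4 = 4*1 + 0  (stop)
So 484/47 = [10; 3, 2, 1, 4].

[10; 3, 2, 1, 4]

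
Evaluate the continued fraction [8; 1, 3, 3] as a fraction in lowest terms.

Using pₖ = aₖpₖ₋₁ + pₖ₋₂ and qₖ = aₖqₖ₋₁ + qₖ₋₂:
  k=0: a=8, p=8, q=1
  k=1: a=1, p=9, q=1
  k=2: a=3, p=35, q=4
  k=3: a=3, p=114, q=13

114/13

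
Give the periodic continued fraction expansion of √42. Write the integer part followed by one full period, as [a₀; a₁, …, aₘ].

[6; 2, 12]

a₀ = ⌊√42⌋ = 6.
With m₀=0, d₀=1 and mₖ₊₁ = dₖaₖ − mₖ, dₖ₊₁ = (n − mₖ₊₁²)/dₖ, aₖ₊₁ = ⌊(a₀+mₖ₊₁)/dₖ₊₁⌋:
  k=1: m=6, d=6, a=2
  k=2: m=6, d=1, a=12
d=1 and a=2a₀=12 at k=2, so the next step gives (m, d) = (6, 6) again — its k=1 value — and the period has length 2.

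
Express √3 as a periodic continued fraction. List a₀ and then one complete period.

[1; 1, 2]

a₀ = ⌊√3⌋ = 1.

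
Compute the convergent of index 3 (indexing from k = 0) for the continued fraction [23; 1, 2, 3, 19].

Using pₖ = aₖpₖ₋₁ + pₖ₋₂, qₖ = aₖqₖ₋₁ + qₖ₋₂ (with p₋₁=1, p₋₂=0, q₋₁=0, q₋₂=1):
  k=0: a=23, p=23, q=1
  k=1: a=1, p=24, q=1
  k=2: a=2, p=71, q=3
  k=3: a=3, p=237, q=10

237/10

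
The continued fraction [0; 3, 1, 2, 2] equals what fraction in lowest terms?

Fold from the inside: start with 2/1.
  2 + 1/2 = 5/2
  1 + 2/5 = 7/5
  3 + 5/7 = 26/7
  0 + 7/26 = 7/26

7/26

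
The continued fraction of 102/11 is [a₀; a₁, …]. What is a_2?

102 = 9·11 + 3   →  a_0 = 9
11 = 3·3 + 2   →  a_1 = 3
3 = 1·2 + 1   →  a_2 = 1

1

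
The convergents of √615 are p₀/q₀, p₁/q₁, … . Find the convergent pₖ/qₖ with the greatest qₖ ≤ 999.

24576/991

√615 = [24; 1, 3, 1, 48, …] (period length 4).
Convergents:
  p_0/q_0 = 24/1
  p_1/q_1 = 25/1
  p_2/q_2 = 99/4
  p_3/q_3 = 124/5
  p_4/q_4 = 6051/244
  p_5/q_5 = 6175/249
  p_6/q_6 = 24576/991
  p_7/q_7 = 30751/1240
q_6 = 991 ≤ 999 < 1240 = q_7, so the answer is 24576/991.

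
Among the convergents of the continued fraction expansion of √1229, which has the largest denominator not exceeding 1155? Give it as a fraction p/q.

21490/613

√1229 = [35; 17, 1, 1, 17, 70, …] (period length 5).
Convergents:
  p_0/q_0 = 35/1
  p_1/q_1 = 596/17
  p_2/q_2 = 631/18
  p_3/q_3 = 1227/35
  p_4/q_4 = 21490/613
  p_5/q_5 = 1505527/42945
q_4 = 613 ≤ 1155 < 42945 = q_5, so the answer is 21490/613.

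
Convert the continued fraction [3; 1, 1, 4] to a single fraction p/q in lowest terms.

32/9

Fold from the inside: start with 4/1.
  1 + 1/4 = 5/4
  1 + 4/5 = 9/5
  3 + 5/9 = 32/9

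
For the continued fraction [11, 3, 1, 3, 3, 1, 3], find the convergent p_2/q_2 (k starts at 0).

45/4

Using pₖ = aₖpₖ₋₁ + pₖ₋₂, qₖ = aₖqₖ₋₁ + qₖ₋₂ (with p₋₁=1, p₋₂=0, q₋₁=0, q₋₂=1):
  k=0: a=11, p=11, q=1
  k=1: a=3, p=34, q=3
  k=2: a=1, p=45, q=4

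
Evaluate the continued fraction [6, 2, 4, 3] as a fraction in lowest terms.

187/29

Fold from the inside: start with 3/1.
  4 + 1/3 = 13/3
  2 + 3/13 = 29/13
  6 + 13/29 = 187/29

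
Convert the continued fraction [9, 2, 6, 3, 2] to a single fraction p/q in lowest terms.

899/95

Using pₖ = aₖpₖ₋₁ + pₖ₋₂ and qₖ = aₖqₖ₋₁ + qₖ₋₂:
  k=0: a=9, p=9, q=1
  k=1: a=2, p=19, q=2
  k=2: a=6, p=123, q=13
  k=3: a=3, p=388, q=41
  k=4: a=2, p=899, q=95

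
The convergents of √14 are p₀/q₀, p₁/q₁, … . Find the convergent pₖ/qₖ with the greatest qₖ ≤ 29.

101/27

√14 = [3; 1, 2, 1, 6, …] (period length 4).
Convergents:
  p_0/q_0 = 3/1
  p_1/q_1 = 4/1
  p_2/q_2 = 11/3
  p_3/q_3 = 15/4
  p_4/q_4 = 101/27
  p_5/q_5 = 116/31
q_4 = 27 ≤ 29 < 31 = q_5, so the answer is 101/27.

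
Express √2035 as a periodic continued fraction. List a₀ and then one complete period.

[45; 9, 90]

a₀ = ⌊√2035⌋ = 45.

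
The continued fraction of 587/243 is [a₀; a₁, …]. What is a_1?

587 = 2·243 + 101   →  a_0 = 2
243 = 2·101 + 41   →  a_1 = 2

2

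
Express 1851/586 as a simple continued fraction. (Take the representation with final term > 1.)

1851 = 3*586 + 93
586 = 6*93 + 28
93 = 3*28 + 9
28 = 3*9 + 1
9 = 9*1 + 0  (stop)
So 1851/586 = [3; 6, 3, 3, 9].

[3; 6, 3, 3, 9]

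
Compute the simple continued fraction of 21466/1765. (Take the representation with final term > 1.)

[12; 6, 5, 1, 5, 8]

21466 = 12·1765 + 286
1765 = 6·286 + 49
286 = 5·49 + 41
49 = 1·41 + 8
41 = 5·8 + 1
8 = 8·1 + 0  (stop)
So 21466/1765 = [12; 6, 5, 1, 5, 8].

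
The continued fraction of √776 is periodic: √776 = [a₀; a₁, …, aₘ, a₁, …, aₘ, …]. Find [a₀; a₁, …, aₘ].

[27; 1, 5, 1, 54]

a₀ = ⌊√776⌋ = 27.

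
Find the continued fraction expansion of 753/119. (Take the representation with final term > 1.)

753 = 6×119 + 39
119 = 3×39 + 2
39 = 19×2 + 1
2 = 2×1 + 0  (stop)
So 753/119 = [6; 3, 19, 2].

[6; 3, 19, 2]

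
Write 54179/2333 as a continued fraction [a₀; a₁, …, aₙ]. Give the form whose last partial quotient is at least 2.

[23; 4, 2, 18, 14]

54179 = 23·2333 + 520
2333 = 4·520 + 253
520 = 2·253 + 14
253 = 18·14 + 1
14 = 14·1 + 0  (stop)
So 54179/2333 = [23; 4, 2, 18, 14].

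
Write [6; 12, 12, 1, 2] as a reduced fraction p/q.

2792/459

Using pₖ = aₖpₖ₋₁ + pₖ₋₂ and qₖ = aₖqₖ₋₁ + qₖ₋₂:
  k=0: a=6, p=6, q=1
  k=1: a=12, p=73, q=12
  k=2: a=12, p=882, q=145
  k=3: a=1, p=955, q=157
  k=4: a=2, p=2792, q=459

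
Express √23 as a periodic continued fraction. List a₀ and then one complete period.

[4; 1, 3, 1, 8]

a₀ = ⌊√23⌋ = 4.
With m₀=0, d₀=1 and mₖ₊₁ = dₖaₖ − mₖ, dₖ₊₁ = (n − mₖ₊₁²)/dₖ, aₖ₊₁ = ⌊(a₀+mₖ₊₁)/dₖ₊₁⌋:
  k=1: m=4, d=7, a=1
  k=2: m=3, d=2, a=3
  k=3: m=3, d=7, a=1
  k=4: m=4, d=1, a=8
d=1 and a=2a₀=8 at k=4, so the next step gives (m, d) = (4, 7) again — its k=1 value — and the period has length 4.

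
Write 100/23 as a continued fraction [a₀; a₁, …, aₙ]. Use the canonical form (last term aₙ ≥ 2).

100 = 4×23 + 8
23 = 2×8 + 7
8 = 1×7 + 1
7 = 7×1 + 0  (stop)
So 100/23 = [4; 2, 1, 7].

[4; 2, 1, 7]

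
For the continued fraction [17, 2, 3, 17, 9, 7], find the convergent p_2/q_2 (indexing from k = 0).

122/7

Using pₖ = aₖpₖ₋₁ + pₖ₋₂, qₖ = aₖqₖ₋₁ + qₖ₋₂ (with p₋₁=1, p₋₂=0, q₋₁=0, q₋₂=1):
  k=0: a=17, p=17, q=1
  k=1: a=2, p=35, q=2
  k=2: a=3, p=122, q=7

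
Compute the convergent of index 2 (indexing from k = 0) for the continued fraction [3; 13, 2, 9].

83/27

Using pₖ = aₖpₖ₋₁ + pₖ₋₂, qₖ = aₖqₖ₋₁ + qₖ₋₂ (with p₋₁=1, p₋₂=0, q₋₁=0, q₋₂=1):
  k=0: a=3, p=3, q=1
  k=1: a=13, p=40, q=13
  k=2: a=2, p=83, q=27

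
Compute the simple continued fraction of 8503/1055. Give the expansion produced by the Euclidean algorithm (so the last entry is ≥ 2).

8503 = 8·1055 + 63
1055 = 16·63 + 47
63 = 1·47 + 16
47 = 2·16 + 15
16 = 1·15 + 1
15 = 15·1 + 0  (stop)
So 8503/1055 = [8; 16, 1, 2, 1, 15].

[8; 16, 1, 2, 1, 15]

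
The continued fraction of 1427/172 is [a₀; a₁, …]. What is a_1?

1427 = 8·172 + 51   →  a_0 = 8
172 = 3·51 + 19   →  a_1 = 3

3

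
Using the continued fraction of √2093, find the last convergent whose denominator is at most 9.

√2093 = [45; 1, 2, 1, 90, …] (period length 4).
Convergents:
  p_0/q_0 = 45/1
  p_1/q_1 = 46/1
  p_2/q_2 = 137/3
  p_3/q_3 = 183/4
  p_4/q_4 = 16607/363
q_3 = 4 ≤ 9 < 363 = q_4, so the answer is 183/4.

183/4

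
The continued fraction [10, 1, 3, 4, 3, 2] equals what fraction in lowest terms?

1367/127

Fold from the inside: start with 2/1.
  3 + 1/2 = 7/2
  4 + 2/7 = 30/7
  3 + 7/30 = 97/30
  1 + 30/97 = 127/97
  10 + 97/127 = 1367/127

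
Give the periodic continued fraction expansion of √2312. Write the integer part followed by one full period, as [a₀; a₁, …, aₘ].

[48; 12, 96]

a₀ = ⌊√2312⌋ = 48.
With m₀=0, d₀=1 and mₖ₊₁ = dₖaₖ − mₖ, dₖ₊₁ = (n − mₖ₊₁²)/dₖ, aₖ₊₁ = ⌊(a₀+mₖ₊₁)/dₖ₊₁⌋:
  k=1: m=48, d=8, a=12
  k=2: m=48, d=1, a=96
d=1 and a=2a₀=96 at k=2, so the next step gives (m, d) = (48, 8) again — its k=1 value — and the period has length 2.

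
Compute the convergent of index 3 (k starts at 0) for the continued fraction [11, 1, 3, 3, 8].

153/13

Using pₖ = aₖpₖ₋₁ + pₖ₋₂, qₖ = aₖqₖ₋₁ + qₖ₋₂ (with p₋₁=1, p₋₂=0, q₋₁=0, q₋₂=1):
  k=0: a=11, p=11, q=1
  k=1: a=1, p=12, q=1
  k=2: a=3, p=47, q=4
  k=3: a=3, p=153, q=13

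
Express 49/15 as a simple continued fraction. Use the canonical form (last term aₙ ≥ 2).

[3; 3, 1, 3]

49 = 3×15 + 4
15 = 3×4 + 3
4 = 1×3 + 1
3 = 3×1 + 0  (stop)
So 49/15 = [3; 3, 1, 3].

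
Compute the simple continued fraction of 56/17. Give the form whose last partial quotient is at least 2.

[3; 3, 2, 2]

56 = 3·17 + 5
17 = 3·5 + 2
5 = 2·2 + 1
2 = 2·1 + 0  (stop)
So 56/17 = [3; 3, 2, 2].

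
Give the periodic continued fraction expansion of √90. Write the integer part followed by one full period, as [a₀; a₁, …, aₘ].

[9; 2, 18]

a₀ = ⌊√90⌋ = 9.
With m₀=0, d₀=1 and mₖ₊₁ = dₖaₖ − mₖ, dₖ₊₁ = (n − mₖ₊₁²)/dₖ, aₖ₊₁ = ⌊(a₀+mₖ₊₁)/dₖ₊₁⌋:
  k=1: m=9, d=9, a=2
  k=2: m=9, d=1, a=18
d=1 and a=2a₀=18 at k=2, so the next step gives (m, d) = (9, 9) again — its k=1 value — and the period has length 2.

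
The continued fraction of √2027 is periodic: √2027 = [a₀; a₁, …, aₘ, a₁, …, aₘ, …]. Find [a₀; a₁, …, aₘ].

[45; 45, 90]

a₀ = ⌊√2027⌋ = 45.
With m₀=0, d₀=1 and mₖ₊₁ = dₖaₖ − mₖ, dₖ₊₁ = (n − mₖ₊₁²)/dₖ, aₖ₊₁ = ⌊(a₀+mₖ₊₁)/dₖ₊₁⌋:
  k=1: m=45, d=2, a=45
  k=2: m=45, d=1, a=90
d=1 and a=2a₀=90 at k=2, so the next step gives (m, d) = (45, 2) again — its k=1 value — and the period has length 2.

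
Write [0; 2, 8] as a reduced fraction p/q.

Fold from the inside: start with 8/1.
  2 + 1/8 = 17/8
  0 + 8/17 = 8/17

8/17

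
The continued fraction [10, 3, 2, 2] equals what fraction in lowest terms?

175/17

Fold from the inside: start with 2/1.
  2 + 1/2 = 5/2
  3 + 2/5 = 17/5
  10 + 5/17 = 175/17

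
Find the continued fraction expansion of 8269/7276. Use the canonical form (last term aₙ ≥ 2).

[1; 7, 3, 18, 18]

8269 = 1·7276 + 993
7276 = 7·993 + 325
993 = 3·325 + 18
325 = 18·18 + 1
18 = 18·1 + 0  (stop)
So 8269/7276 = [1; 7, 3, 18, 18].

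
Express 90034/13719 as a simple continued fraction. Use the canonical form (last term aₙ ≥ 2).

90034 = 6·13719 + 7720
13719 = 1·7720 + 5999
7720 = 1·5999 + 1721
5999 = 3·1721 + 836
1721 = 2·836 + 49
836 = 17·49 + 3
49 = 16·3 + 1
3 = 3·1 + 0  (stop)
So 90034/13719 = [6; 1, 1, 3, 2, 17, 16, 3].

[6; 1, 1, 3, 2, 17, 16, 3]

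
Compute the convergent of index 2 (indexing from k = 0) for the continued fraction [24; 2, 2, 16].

122/5

Using pₖ = aₖpₖ₋₁ + pₖ₋₂, qₖ = aₖqₖ₋₁ + qₖ₋₂ (with p₋₁=1, p₋₂=0, q₋₁=0, q₋₂=1):
  k=0: a=24, p=24, q=1
  k=1: a=2, p=49, q=2
  k=2: a=2, p=122, q=5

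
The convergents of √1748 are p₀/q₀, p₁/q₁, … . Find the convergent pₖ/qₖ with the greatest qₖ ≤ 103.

√1748 = [41; 1, 4, 4, 4, 1, 82, …] (period length 6).
Convergents:
  p_0/q_0 = 41/1
  p_1/q_1 = 42/1
  p_2/q_2 = 209/5
  p_3/q_3 = 878/21
  p_4/q_4 = 3721/89
  p_5/q_5 = 4599/110
q_4 = 89 ≤ 103 < 110 = q_5, so the answer is 3721/89.

3721/89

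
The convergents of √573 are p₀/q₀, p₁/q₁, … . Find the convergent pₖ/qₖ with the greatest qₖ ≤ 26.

383/16

√573 = [23; 1, 14, 1, 46, …] (period length 4).
Convergents:
  p_0/q_0 = 23/1
  p_1/q_1 = 24/1
  p_2/q_2 = 359/15
  p_3/q_3 = 383/16
  p_4/q_4 = 17977/751
q_3 = 16 ≤ 26 < 751 = q_4, so the answer is 383/16.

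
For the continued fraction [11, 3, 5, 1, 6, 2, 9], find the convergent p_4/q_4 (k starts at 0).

Using pₖ = aₖpₖ₋₁ + pₖ₋₂, qₖ = aₖqₖ₋₁ + qₖ₋₂ (with p₋₁=1, p₋₂=0, q₋₁=0, q₋₂=1):
  k=0: a=11, p=11, q=1
  k=1: a=3, p=34, q=3
  k=2: a=5, p=181, q=16
  k=3: a=1, p=215, q=19
  k=4: a=6, p=1471, q=130

1471/130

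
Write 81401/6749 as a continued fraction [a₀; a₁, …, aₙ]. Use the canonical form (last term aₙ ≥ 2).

81401 = 12×6749 + 413
6749 = 16×413 + 141
413 = 2×141 + 131
141 = 1×131 + 10
131 = 13×10 + 1
10 = 10×1 + 0  (stop)
So 81401/6749 = [12; 16, 2, 1, 13, 10].

[12; 16, 2, 1, 13, 10]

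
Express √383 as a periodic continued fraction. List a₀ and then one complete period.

[19; 1, 1, 3, 19, 3, 1, 1, 38]

a₀ = ⌊√383⌋ = 19.
With m₀=0, d₀=1 and mₖ₊₁ = dₖaₖ − mₖ, dₖ₊₁ = (n − mₖ₊₁²)/dₖ, aₖ₊₁ = ⌊(a₀+mₖ₊₁)/dₖ₊₁⌋:
  k=1: m=19, d=22, a=1
  k=2: m=3, d=17, a=1
  k=3: m=14, d=11, a=3
  k=4: m=19, d=2, a=19
  k=5: m=19, d=11, a=3
  k=6: m=14, d=17, a=1
  k=7: m=3, d=22, a=1
  k=8: m=19, d=1, a=38
d=1 and a=2a₀=38 at k=8, so the next step gives (m, d) = (19, 22) again — its k=1 value — and the period has length 8.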